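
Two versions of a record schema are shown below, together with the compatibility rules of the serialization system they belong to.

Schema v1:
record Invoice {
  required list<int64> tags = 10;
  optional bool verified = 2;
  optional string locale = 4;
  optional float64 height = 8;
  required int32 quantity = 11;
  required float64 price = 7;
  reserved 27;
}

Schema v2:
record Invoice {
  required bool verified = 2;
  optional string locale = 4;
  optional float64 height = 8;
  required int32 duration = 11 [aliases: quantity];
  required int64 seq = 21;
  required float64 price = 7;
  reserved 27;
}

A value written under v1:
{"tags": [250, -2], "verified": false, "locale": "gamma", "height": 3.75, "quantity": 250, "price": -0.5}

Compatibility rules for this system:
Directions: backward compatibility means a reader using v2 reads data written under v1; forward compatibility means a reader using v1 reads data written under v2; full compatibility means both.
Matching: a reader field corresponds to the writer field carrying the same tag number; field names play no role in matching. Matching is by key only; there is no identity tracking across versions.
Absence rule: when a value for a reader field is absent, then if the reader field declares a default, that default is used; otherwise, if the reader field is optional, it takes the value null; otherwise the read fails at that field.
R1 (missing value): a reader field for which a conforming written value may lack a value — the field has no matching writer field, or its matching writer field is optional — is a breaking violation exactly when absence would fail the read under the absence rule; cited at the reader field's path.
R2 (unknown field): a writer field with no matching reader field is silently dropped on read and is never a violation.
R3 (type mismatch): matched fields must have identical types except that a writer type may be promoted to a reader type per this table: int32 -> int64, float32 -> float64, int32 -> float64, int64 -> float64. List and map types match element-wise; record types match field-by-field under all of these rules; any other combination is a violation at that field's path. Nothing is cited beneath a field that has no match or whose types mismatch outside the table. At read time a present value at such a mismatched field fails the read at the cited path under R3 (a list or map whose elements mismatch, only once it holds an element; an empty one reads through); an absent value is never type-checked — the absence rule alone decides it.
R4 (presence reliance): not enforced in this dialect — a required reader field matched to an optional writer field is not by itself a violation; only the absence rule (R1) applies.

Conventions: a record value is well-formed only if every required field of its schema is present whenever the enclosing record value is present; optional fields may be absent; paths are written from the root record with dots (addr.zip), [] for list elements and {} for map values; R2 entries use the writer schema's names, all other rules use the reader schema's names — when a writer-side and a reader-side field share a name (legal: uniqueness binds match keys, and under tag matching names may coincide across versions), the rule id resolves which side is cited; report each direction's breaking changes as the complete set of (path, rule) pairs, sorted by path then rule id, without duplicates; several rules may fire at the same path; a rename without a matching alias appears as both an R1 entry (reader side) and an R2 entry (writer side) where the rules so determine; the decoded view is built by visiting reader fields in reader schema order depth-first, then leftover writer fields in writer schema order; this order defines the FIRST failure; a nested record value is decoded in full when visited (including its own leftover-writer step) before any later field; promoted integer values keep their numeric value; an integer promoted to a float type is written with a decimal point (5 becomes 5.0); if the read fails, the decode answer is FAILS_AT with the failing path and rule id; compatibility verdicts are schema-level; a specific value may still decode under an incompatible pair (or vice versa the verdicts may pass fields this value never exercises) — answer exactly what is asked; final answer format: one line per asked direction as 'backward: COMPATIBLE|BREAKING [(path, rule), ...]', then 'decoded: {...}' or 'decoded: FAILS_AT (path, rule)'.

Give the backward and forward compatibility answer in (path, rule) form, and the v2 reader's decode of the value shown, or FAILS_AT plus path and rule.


in Invoice below, arrows point writer -> reader
backward pass over Invoice, reader schema v2, writer schema v1:
  writer optional, bool -> bool: reader verified maps from writer verified
  writer optional, string -> string: reader locale maps from writer locale
  writer optional, float64 -> float64: reader height maps from writer height
  writer required, int32 -> int32: reader duration maps from writer quantity
  no writer field matches reader seq
  writer required, float64 -> float64: reader price maps from writer price
  writer field tags has no reader counterpart
  violation R1 at seq
  violation R1 at verified
  backward on Invoice therefore BREAKING (2)
forward pass over Invoice, reader schema v1, writer schema v2:
  no writer field matches reader tags
  writer required, bool -> bool: reader verified maps from writer verified
  writer optional, string -> string: reader locale maps from writer locale
  writer optional, float64 -> float64: reader height maps from writer height
  writer required, int32 -> int32: reader quantity maps from writer duration
  writer required, float64 -> float64: reader price maps from writer price
  writer field seq has no reader counterpart
  violation R1 at tags
  forward on Invoice therefore BREAKING (1)
decode (reader v2):
  verified := false
  locale := "gamma"
  height := 3.75
  duration := 250 (from writer quantity)
  read fails at seq under R1 (no fill)
  => FAILS_AT (seq, R1)

backward: BREAKING [(seq, R1), (verified, R1)]; forward: BREAKING [(tags, R1)]; decoded: FAILS_AT (seq, R1)


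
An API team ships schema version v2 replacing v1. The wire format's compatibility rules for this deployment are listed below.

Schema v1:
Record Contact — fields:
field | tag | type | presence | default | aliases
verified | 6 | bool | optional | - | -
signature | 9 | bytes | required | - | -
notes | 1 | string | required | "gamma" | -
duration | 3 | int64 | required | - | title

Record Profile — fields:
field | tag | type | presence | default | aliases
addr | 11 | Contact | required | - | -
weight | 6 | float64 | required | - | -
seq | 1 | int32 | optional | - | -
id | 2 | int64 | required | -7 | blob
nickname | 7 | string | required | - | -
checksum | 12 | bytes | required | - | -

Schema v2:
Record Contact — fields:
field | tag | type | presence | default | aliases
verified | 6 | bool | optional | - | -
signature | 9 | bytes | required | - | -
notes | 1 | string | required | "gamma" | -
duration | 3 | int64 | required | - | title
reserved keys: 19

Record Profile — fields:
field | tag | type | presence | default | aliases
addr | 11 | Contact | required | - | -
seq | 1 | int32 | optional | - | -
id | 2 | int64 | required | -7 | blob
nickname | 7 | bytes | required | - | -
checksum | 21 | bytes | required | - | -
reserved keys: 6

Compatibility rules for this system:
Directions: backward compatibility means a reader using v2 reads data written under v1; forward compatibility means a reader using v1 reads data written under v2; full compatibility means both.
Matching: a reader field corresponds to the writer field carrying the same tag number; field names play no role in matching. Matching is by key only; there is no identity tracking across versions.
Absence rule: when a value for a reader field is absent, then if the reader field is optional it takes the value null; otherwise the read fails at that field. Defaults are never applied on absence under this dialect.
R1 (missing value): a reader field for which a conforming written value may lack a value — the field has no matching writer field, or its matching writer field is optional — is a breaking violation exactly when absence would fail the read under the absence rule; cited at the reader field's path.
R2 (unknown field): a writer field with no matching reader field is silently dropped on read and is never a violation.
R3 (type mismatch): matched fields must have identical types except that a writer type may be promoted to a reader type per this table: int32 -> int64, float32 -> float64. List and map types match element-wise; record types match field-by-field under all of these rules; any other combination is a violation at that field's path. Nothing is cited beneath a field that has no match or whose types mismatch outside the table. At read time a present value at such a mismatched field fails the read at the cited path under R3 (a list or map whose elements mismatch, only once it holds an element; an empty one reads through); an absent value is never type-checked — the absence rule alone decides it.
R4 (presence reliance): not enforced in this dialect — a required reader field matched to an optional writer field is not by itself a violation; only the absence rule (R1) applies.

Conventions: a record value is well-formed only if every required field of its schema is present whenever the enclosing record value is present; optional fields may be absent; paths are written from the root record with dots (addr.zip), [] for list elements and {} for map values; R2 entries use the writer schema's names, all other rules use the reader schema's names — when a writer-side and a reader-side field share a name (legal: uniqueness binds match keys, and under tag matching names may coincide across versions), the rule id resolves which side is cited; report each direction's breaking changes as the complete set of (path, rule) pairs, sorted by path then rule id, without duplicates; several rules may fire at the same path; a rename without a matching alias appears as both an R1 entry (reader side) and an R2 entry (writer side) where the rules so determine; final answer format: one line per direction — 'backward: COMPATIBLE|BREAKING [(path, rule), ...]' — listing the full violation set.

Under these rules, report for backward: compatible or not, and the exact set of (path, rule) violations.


backward: BREAKING [(checksum, R1), (nickname, R3)]

the writer's type comes first in each Profile pair
backward on Profile — v2 reading data written by v1:
  addr: paired with writer addr (Contact -> Contact; writer required)
  seq: paired with writer seq (int32 -> int32; writer optional)
  id: paired with writer id (int64 -> int64; writer required)
  nickname: paired with writer nickname (string -> bytes; writer required)
  checksum: no writer match
  leftover writer field: weight
  leftover writer field: checksum
  addr.verified: paired with writer addr.verified (bool -> bool; writer optional)
  addr.signature: paired with writer addr.signature (bytes -> bytes; writer required)
  addr.notes: paired with writer addr.notes (string -> string; writer required)
  addr.duration: paired with writer addr.duration (int64 -> int64; writer required)
  R1 fires at checksum
  R3 fires at nickname
  backward on Profile therefore BREAKING (2)
the rest of the Profile diff is inert for this question:
  removed field weight from record Profile (its key 6 joins the reserved list) -> affects forward compatibility only, which is not asked


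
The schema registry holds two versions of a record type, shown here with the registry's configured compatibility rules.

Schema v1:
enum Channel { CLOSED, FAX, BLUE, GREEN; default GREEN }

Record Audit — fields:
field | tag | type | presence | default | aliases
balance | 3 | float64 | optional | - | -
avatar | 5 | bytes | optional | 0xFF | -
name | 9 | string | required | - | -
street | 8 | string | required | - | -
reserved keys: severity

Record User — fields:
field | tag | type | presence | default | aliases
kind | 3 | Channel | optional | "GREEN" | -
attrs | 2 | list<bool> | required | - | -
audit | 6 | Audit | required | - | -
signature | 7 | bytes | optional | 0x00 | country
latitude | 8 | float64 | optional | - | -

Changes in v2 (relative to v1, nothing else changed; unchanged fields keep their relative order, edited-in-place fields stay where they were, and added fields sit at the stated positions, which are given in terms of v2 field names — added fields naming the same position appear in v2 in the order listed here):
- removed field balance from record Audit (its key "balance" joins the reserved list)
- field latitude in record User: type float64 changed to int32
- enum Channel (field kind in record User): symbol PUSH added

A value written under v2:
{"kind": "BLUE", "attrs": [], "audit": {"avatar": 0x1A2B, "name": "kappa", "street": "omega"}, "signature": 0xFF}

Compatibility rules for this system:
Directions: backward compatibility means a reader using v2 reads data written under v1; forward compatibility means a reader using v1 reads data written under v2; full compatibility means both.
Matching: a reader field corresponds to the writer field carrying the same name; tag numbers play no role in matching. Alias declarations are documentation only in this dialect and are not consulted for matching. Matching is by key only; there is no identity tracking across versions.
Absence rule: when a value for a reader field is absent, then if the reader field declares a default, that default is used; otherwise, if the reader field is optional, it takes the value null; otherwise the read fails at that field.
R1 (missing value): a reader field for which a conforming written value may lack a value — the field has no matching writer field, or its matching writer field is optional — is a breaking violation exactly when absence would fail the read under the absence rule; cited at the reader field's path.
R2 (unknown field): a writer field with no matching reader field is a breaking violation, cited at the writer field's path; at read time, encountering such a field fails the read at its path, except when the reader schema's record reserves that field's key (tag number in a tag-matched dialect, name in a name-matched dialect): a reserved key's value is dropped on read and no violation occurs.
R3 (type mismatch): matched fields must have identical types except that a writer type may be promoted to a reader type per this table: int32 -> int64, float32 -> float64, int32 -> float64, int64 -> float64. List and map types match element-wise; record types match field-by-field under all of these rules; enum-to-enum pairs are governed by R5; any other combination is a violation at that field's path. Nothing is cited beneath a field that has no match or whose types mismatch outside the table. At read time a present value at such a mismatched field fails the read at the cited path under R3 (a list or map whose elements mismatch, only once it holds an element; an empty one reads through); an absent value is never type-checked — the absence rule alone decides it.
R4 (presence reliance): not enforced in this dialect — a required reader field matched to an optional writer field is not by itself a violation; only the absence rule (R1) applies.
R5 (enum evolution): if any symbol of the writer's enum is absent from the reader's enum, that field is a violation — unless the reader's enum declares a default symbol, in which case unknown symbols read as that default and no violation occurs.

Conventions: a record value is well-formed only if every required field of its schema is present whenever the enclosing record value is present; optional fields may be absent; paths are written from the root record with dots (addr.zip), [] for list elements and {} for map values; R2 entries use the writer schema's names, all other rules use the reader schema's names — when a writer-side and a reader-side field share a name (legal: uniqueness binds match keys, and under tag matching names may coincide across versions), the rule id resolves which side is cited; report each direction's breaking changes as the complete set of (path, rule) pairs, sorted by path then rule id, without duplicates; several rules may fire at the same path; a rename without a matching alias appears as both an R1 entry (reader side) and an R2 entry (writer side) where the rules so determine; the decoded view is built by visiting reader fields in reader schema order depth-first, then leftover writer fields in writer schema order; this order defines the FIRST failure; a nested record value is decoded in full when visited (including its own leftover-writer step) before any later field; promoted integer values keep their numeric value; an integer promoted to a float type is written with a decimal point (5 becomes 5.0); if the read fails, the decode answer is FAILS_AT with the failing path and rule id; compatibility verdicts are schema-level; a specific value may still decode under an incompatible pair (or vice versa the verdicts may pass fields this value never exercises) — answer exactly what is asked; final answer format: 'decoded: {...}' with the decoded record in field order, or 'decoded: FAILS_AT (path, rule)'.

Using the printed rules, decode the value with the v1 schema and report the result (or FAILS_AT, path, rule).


decoded: {"kind": "BLUE", "attrs": [], "audit": {"balance": null, "avatar": 0x1A2B, "name": "kappa", "street": "omega"}, "signature": 0xFF, "latitude": null}

the writer's type comes first in each User pair
migrating the User value to v1:
  kind := "BLUE"
  attrs := []
  audit.balance := null (absent, optional -> null)
  audit.avatar := 0x1A2B
  audit.name := "kappa"
  audit.street := "omega"
  signature := 0xFF
  latitude := null (absent, optional -> null)
  => decoded: {"kind": "BLUE", "attrs": [], "audit": {"balance": null, "avatar": 0x1A2B, "name": "kappa", "street": "omega"}, "signature": 0xFF, "latitude": null}
remaining User differences; none change what is asked:
  removed field balance from record Audit (its key "balance" joins the reserved list) -> triggers nothing under the printed rules; the User answer is the same either way
  field latitude in record User: type float64 changed to int32 -> a verdict-level change on User — the shown value reads the same
  enum Channel (field kind in record User): symbol PUSH added -> triggers nothing under the printed rules; the User answer is the same either way


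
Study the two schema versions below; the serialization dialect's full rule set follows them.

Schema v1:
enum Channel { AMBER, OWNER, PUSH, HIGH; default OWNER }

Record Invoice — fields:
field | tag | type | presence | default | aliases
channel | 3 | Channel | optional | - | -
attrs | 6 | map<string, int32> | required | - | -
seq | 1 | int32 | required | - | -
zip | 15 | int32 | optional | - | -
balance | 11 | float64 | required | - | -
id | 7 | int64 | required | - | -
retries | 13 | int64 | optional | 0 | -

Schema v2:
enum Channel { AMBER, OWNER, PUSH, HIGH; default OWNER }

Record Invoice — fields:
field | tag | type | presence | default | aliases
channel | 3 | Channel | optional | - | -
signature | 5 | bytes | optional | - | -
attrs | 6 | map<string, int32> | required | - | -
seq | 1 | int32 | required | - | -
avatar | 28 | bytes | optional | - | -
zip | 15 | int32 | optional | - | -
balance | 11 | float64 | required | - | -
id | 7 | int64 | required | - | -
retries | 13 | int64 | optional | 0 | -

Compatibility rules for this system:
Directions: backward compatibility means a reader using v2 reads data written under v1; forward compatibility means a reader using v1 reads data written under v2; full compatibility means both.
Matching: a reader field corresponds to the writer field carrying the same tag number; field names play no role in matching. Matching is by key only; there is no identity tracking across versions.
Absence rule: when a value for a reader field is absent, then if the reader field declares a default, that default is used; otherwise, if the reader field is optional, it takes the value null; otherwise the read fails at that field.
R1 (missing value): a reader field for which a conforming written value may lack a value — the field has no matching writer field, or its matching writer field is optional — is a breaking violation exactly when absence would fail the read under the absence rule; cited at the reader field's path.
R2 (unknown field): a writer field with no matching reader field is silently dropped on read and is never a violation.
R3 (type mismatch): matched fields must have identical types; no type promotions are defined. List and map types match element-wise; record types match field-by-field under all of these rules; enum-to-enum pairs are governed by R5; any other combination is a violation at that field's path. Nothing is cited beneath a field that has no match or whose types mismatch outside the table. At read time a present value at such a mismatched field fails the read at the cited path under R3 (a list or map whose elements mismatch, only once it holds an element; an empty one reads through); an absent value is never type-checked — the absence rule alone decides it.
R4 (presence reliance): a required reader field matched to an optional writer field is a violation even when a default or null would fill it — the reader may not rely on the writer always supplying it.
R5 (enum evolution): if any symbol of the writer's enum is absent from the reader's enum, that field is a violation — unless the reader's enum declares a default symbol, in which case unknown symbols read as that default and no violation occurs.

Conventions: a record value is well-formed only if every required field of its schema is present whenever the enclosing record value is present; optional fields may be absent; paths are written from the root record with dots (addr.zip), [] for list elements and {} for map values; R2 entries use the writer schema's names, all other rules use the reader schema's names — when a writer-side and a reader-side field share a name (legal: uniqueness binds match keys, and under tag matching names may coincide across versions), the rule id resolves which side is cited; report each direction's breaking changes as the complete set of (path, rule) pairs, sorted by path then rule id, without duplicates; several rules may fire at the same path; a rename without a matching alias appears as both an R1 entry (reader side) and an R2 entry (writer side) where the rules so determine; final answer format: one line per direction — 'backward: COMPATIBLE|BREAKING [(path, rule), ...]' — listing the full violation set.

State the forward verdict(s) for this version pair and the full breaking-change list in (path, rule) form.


forward: COMPATIBLE []

arrows below run writer -> reader for Invoice
forward analysis of Invoice with v1 as reader and v2 as writer:
  channel: paired with writer channel (Channel -> Channel; writer optional)
  attrs: paired with writer attrs (map<string, int32> -> map<string, int32>; writer required)
  seq: paired with writer seq (int32 -> int32; writer required)
  zip: paired with writer zip (int32 -> int32; writer optional)
  balance: paired with writer balance (float64 -> float64; writer required)
  id: paired with writer id (int64 -> int64; writer required)
  retries: paired with writer retries (int64 -> int64; writer optional)
  signature (writer side), unknown to reader
  avatar (writer side), unknown to reader
  nothing fires on Invoice: forward is COMPATIBLE
the other Invoice changes do not affect what is asked:
  added field signature to record Invoice: optional bytes, tag 5 (in v2 it sits immediately before attrs) -> fires no rule on Invoice, leaving the asked answer as it is
  added field avatar to record Invoice: optional bytes, tag 28 (in v2 it sits immediately before zip) -> fires no rule on Invoice, leaving the asked answer as it is


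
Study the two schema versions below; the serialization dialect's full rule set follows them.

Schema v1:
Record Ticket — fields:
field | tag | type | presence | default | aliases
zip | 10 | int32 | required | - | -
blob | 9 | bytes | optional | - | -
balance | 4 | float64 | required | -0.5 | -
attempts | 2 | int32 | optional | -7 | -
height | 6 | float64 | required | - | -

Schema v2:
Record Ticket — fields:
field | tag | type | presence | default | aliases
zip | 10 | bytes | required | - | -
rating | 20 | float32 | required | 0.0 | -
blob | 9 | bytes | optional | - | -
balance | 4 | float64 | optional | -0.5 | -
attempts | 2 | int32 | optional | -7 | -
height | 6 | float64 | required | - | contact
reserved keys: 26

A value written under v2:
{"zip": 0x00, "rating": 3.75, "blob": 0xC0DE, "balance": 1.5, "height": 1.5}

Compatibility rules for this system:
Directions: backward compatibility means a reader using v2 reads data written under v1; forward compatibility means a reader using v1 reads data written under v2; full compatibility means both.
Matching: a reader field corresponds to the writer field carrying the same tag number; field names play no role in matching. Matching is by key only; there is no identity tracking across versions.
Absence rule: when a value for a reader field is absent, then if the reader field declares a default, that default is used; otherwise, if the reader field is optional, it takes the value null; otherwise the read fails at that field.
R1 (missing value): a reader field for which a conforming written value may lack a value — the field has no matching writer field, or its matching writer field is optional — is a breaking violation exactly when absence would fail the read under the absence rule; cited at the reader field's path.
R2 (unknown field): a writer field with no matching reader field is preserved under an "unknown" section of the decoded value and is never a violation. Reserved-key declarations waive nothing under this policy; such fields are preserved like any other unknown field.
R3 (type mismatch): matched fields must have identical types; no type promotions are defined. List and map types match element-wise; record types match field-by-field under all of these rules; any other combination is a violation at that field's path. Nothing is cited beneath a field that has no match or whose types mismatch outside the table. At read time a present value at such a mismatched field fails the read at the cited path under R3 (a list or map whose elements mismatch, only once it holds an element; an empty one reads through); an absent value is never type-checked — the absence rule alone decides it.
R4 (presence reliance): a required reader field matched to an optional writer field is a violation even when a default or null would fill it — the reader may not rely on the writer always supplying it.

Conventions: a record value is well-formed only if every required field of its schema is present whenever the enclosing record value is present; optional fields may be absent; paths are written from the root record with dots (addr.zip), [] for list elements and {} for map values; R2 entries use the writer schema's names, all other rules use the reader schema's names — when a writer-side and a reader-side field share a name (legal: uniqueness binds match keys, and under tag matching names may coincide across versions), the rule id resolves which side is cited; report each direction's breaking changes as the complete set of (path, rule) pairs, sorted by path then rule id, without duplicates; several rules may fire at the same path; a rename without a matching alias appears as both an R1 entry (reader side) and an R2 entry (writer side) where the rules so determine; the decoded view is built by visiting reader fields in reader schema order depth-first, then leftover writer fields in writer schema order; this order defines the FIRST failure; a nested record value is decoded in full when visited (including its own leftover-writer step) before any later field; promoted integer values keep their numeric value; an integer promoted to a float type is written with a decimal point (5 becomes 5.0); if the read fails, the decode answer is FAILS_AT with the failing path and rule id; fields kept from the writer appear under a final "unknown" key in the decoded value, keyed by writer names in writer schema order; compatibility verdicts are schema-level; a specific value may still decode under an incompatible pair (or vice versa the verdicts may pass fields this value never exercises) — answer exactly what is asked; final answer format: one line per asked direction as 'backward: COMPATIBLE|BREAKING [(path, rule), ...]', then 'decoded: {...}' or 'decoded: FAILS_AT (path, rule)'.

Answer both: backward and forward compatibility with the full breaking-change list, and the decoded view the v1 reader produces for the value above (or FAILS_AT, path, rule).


backward: BREAKING [(zip, R3)]; forward: BREAKING [(balance, R4), (zip, R3)]; decoded: FAILS_AT (zip, R3)

in Ticket below, arrows point writer -> reader
backward pass over Ticket, reader schema v2, writer schema v1:
  zip <- zip (int32 -> bytes, writer required)
  rating has no writer counterpart
  blob <- blob (bytes -> bytes, writer optional)
  balance <- balance (float64 -> float64, writer required)
  attempts <- attempts (int32 -> int32, writer optional)
  height <- height (float64 -> float64, writer required)
  R3 fires at zip
  => backward verdict for Ticket: BREAKING, 1 violation(s)
forward pass over Ticket, reader schema v1, writer schema v2:
  zip <- zip (bytes -> int32, writer required)
  blob <- blob (bytes -> bytes, writer optional)
  balance <- balance (float64 -> float64, writer optional)
  attempts <- attempts (int32 -> int32, writer optional)
  height <- height (float64 -> float64, writer required)
  leftover writer field: rating
  R4 fires at balance
  R3 fires at zip
  => forward verdict for Ticket: BREAKING, 2 violation(s)
decoding the Ticket value with the v1 reader:
  read fails at zip under R3
  => FAILS_AT (zip, R3)


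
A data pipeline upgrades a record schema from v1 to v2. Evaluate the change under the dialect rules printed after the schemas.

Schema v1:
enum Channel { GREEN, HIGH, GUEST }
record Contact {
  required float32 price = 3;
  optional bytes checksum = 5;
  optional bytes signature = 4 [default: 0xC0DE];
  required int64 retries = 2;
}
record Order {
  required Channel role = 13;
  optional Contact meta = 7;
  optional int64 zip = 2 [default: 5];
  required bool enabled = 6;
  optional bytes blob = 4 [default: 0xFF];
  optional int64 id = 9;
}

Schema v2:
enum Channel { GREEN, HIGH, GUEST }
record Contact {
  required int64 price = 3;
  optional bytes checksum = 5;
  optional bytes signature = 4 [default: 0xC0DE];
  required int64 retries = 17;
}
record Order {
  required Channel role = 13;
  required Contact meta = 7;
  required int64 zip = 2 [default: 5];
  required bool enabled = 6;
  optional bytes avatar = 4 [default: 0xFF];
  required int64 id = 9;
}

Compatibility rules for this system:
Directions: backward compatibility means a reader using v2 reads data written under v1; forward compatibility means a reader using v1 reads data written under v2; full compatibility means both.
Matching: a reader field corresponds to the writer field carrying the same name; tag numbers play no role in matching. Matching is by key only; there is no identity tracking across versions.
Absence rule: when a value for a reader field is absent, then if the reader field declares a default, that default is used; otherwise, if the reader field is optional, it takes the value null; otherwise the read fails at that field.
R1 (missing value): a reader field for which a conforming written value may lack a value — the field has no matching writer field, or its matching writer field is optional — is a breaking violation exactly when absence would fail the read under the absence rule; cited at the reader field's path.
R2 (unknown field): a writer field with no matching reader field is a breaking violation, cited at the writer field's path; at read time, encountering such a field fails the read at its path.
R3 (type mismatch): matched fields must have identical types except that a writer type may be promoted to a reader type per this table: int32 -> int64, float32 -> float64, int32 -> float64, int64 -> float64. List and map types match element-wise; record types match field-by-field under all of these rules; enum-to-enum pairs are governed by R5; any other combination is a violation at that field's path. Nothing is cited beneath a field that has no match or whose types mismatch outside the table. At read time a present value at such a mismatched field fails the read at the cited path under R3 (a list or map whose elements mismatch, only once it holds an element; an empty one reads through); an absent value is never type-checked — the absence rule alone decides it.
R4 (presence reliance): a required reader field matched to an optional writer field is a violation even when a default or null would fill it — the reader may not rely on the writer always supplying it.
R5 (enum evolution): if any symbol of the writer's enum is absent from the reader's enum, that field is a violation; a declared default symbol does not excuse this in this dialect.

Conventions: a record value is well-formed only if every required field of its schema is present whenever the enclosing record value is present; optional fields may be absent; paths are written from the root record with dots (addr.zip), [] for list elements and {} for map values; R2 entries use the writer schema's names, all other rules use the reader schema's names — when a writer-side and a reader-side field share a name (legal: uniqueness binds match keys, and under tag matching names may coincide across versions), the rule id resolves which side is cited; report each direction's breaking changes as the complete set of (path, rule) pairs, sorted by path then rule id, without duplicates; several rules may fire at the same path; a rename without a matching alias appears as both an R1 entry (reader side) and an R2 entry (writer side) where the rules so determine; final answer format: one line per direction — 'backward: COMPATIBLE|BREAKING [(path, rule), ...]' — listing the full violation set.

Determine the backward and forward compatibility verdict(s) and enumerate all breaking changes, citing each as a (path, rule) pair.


backward: BREAKING [(blob, R2), (id, R1), (id, R4), (meta, R1), (meta, R4), (meta.price, R3), (zip, R4)]; forward: BREAKING [(avatar, R2), (meta.price, R3)]

each type pair in Order: writer, then reader
backward pass over Order, reader schema v2, writer schema v1:
  writer required, Channel -> Channel: reader role maps from writer role
  writer optional, Contact -> Contact: reader meta maps from writer meta
  writer optional, int64 -> int64: reader zip maps from writer zip
  writer required, bool -> bool: reader enabled maps from writer enabled
  avatar has no writer counterpart
  writer optional, int64 -> int64: reader id maps from writer id
  writer blob: unknown to reader
  writer required, float32 -> int64: reader meta.price maps from writer meta.price
  writer optional, bytes -> bytes: reader meta.checksum maps from writer meta.checksum
  writer optional, bytes -> bytes: reader meta.signature maps from writer meta.signature
  writer required, int64 -> int64: reader meta.retries maps from writer meta.retries
  breaking: (blob, R2)
  breaking: (id, R1)
  breaking: (id, R4)
  breaking: (meta, R1)
  breaking: (meta, R4)
  breaking: (meta.price, R3)
  breaking: (zip, R4)
  backward on Order therefore BREAKING (7)
forward pass over Order, reader schema v1, writer schema v2:
  writer required, Channel -> Channel: reader role maps from writer role
  writer required, Contact -> Contact: reader meta maps from writer meta
  writer required, int64 -> int64: reader zip maps from writer zip
  writer required, bool -> bool: reader enabled maps from writer enabled
  blob has no writer counterpart
  writer required, int64 -> int64: reader id maps from writer id
  writer avatar: unknown to reader
  writer required, int64 -> float32: reader meta.price maps from writer meta.price
  writer optional, bytes -> bytes: reader meta.checksum maps from writer meta.checksum
  writer optional, bytes -> bytes: reader meta.signature maps from writer meta.signature
  writer required, int64 -> int64: reader meta.retries maps from writer meta.retries
  breaking: (avatar, R2)
  breaking: (meta.price, R3)
  forward on Order therefore BREAKING (2)


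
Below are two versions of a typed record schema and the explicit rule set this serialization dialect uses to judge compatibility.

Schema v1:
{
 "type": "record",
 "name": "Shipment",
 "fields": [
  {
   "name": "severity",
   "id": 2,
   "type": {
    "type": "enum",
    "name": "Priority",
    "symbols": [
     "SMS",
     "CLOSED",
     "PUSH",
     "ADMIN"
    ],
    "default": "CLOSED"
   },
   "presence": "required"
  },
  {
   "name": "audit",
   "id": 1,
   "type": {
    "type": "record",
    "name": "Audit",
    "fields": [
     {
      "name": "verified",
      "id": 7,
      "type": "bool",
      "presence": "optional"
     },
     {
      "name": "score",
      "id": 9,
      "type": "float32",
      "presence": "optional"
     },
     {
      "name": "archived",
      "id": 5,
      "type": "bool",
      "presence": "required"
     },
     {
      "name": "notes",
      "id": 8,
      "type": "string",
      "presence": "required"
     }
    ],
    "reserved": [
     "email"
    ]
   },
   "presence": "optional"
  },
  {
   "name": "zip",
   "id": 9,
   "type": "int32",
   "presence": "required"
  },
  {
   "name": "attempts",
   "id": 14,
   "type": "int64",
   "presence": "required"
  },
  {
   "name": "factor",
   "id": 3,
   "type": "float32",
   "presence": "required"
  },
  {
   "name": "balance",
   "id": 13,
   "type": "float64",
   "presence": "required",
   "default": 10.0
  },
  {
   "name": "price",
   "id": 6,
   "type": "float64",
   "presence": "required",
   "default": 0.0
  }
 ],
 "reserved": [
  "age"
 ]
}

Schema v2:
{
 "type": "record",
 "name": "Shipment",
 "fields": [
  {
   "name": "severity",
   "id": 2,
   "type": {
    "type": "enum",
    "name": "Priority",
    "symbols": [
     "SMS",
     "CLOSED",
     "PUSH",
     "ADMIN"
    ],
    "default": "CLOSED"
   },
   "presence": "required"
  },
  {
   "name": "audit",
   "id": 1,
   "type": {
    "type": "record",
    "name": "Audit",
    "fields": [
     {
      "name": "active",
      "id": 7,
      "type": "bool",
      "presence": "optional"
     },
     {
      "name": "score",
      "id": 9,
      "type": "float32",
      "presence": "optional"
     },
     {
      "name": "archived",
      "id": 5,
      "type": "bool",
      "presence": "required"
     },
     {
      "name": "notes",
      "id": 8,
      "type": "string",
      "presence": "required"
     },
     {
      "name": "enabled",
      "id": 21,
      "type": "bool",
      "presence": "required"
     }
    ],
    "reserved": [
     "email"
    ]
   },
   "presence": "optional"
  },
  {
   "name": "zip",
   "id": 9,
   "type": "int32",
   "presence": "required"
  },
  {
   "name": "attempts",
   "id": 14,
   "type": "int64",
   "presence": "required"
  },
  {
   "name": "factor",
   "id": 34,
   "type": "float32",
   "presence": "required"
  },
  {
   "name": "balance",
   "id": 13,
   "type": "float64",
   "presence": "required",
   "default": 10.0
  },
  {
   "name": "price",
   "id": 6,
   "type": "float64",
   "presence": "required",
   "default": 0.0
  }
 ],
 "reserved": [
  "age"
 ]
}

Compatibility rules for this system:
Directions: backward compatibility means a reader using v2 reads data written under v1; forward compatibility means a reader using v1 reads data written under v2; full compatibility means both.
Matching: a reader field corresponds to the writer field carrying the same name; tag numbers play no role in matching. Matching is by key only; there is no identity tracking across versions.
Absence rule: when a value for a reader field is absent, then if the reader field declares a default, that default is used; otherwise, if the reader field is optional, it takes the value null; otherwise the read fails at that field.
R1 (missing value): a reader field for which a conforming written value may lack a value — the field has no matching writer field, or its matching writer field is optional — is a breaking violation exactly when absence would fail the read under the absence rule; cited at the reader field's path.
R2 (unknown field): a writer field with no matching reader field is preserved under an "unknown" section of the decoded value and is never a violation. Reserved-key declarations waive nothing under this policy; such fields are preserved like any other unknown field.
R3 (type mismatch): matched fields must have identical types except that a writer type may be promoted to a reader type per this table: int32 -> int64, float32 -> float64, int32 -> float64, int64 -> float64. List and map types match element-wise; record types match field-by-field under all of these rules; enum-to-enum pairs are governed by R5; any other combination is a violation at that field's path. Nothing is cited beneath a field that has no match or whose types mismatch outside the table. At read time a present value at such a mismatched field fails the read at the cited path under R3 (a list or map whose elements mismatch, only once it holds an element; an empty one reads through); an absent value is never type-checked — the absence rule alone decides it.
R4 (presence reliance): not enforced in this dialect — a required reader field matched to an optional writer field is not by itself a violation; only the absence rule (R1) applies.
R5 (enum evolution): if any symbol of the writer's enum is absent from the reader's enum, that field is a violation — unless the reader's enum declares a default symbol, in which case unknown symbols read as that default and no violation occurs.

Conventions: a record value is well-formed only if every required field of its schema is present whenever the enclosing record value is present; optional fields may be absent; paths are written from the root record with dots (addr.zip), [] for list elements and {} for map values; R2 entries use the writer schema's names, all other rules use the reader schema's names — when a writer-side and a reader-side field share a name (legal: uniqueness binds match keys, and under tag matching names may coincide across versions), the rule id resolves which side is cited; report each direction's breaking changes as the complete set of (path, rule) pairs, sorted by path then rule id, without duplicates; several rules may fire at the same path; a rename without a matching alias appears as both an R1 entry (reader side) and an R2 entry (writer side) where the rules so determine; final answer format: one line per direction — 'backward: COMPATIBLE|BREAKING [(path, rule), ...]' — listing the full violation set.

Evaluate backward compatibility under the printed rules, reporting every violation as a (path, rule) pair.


the writer's type comes first in each Shipment pair
backward analysis of Shipment with v2 as reader and v1 as writer:
  severity: Priority -> Priority, writer required; from severity
  audit: Audit -> Audit, writer optional; from audit
  zip: int32 -> int32, writer required; from zip
  attempts: int64 -> int64, writer required; from attempts
  factor: float32 -> float32, writer required; from factor
  balance: float64 -> float64, writer required; from balance
  price: float64 -> float64, writer required; from price
  no writer field matches reader audit.active
  audit.score: float32 -> float32, writer optional; from audit.score
  audit.archived: bool -> bool, writer required; from audit.archived
  audit.notes: string -> string, writer required; from audit.notes
  no writer field matches reader audit.enabled
  leftover writer field: audit.verified
  violation R1 at audit.enabled
  => backward: BREAKING (1)
the other Shipment changes do not affect what is asked:
  renamed field verified to active in record Audit -> inert for the asked Shipment verdict: nothing fires
  field factor in record Shipment: tag 3 changed to 34 -> inert for the asked Shipment verdict: nothing fires

backward: BREAKING [(audit.enabled, R1)]
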